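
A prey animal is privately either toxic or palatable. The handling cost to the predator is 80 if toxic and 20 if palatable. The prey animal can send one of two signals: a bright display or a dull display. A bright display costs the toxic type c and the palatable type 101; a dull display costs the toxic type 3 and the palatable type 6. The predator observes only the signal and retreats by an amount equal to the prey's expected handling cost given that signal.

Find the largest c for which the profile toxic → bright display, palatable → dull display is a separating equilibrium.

Under separation: bright display → toxic (pays 80); dull display → palatable (pays 20).
Palatable: 20 − 6 = 14 ≥ 80 − 101 = -21. Holds regardless of c. ✓
Toxic: 80 − c ≥ 20 − 3, so c ≤ 80 − 17 = 63.

63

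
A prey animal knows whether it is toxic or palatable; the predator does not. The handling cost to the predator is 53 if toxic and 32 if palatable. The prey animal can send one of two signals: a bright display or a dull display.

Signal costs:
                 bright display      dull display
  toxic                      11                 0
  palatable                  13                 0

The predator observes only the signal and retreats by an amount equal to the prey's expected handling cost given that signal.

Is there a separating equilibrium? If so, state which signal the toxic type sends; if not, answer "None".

None

Try toxic → bright display, palatable → dull display:
  Under separation the predator infers type exactly: bright display → toxic (pays 53), dull display → palatable (pays 32).
  Toxic: bright display gives 53 − 11 = 42; dull display gives 32 − 0 = 32. No deviation. ✓
  Palatable: dull display gives 32 − 0 = 32; bright display gives 53 − 13 = 40. Would deviate. ✗
Try toxic → dull display, palatable → bright display:
  Under separation the predator infers type exactly: dull display → toxic (pays 53), bright display → palatable (pays 32).
  Toxic: dull display gives 53 − 0 = 53; bright display gives 32 − 11 = 21. No deviation. ✓
  Palatable: bright display gives 32 − 13 = 19; dull display gives 53 − 0 = 53. Would deviate. ✗
Neither assignment is incentive-compatible.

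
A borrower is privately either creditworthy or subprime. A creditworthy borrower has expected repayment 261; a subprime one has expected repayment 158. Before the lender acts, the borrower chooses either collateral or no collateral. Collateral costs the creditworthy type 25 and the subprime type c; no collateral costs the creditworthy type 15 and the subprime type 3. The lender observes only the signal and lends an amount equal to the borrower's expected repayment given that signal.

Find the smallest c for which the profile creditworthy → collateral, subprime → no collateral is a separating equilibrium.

106

Under separation: collateral → creditworthy (pays 261); no collateral → subprime (pays 158).
Creditworthy: 261 − 25 = 236 ≥ 158 − 15 = 143. Holds regardless of c. ✓
Subprime: 158 − 3 ≥ 261 − c, so c ≥ 261 − 155 = 106.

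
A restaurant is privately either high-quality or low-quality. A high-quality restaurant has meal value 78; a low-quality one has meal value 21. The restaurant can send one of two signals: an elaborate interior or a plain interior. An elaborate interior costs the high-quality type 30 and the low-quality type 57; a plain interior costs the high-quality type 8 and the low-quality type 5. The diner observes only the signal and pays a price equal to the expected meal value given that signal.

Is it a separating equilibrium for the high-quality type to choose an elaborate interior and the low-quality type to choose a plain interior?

No

If types separate, elaborate interior earns payment 78 and plain interior earns 21.
High-quality: elaborate interior gives 78 − 30 = 48; plain interior gives 21 − 8 = 13. No deviation. ✓
Low-quality: plain interior gives 21 − 5 = 16; elaborate interior gives 78 − 57 = 21. Would deviate. ✗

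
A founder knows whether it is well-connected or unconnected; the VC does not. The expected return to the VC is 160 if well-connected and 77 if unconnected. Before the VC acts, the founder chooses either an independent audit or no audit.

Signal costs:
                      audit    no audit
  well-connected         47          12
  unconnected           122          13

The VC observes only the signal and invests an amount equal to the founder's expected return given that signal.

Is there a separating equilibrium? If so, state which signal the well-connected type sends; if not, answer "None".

audit

Try well-connected → audit, unconnected → no audit:
  Under separation the VC infers type exactly: audit → well-connected (pays 160), no audit → unconnected (pays 77).
  Well-connected: audit gives 160 − 47 = 113; no audit gives 77 − 12 = 65. No deviation. ✓
  Unconnected: no audit gives 77 − 13 = 64; audit gives 160 − 122 = 38. No deviation. ✓
Both hold — the well-connected type sends audit.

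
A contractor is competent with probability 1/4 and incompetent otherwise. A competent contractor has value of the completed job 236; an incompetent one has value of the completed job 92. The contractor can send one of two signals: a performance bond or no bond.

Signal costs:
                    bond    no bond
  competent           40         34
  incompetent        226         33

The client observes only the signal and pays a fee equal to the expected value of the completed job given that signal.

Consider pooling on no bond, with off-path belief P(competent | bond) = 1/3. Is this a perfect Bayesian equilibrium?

At the pooled signal (no bond) the client holds the prior 1/4 and pays 1/4·236 + 3/4·92 = 128. Off-path (bond) belief 1/3 gives 1/3·236 + 2/3·92 = 140.
Competent: no bond gives 128 − 34 = 94; bond gives 140 − 40 = 100. Deviates. ✗
Incompetent: no bond gives 128 − 33 = 95; bond gives 140 − 226 = -86. Stays. ✓

No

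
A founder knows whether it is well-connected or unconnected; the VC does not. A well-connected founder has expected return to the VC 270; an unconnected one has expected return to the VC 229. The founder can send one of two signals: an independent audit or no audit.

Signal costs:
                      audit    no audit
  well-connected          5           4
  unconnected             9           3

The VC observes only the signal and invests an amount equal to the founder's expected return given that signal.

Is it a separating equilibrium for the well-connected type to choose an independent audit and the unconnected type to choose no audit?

No

Under separation the VC infers type exactly: audit → well-connected (pays 270), no audit → unconnected (pays 229).
Well-connected: audit gives 270 − 5 = 265; no audit gives 229 − 4 = 225. No deviation. ✓
Unconnected: no audit gives 229 − 3 = 226; audit gives 270 − 9 = 261. Would deviate. ✗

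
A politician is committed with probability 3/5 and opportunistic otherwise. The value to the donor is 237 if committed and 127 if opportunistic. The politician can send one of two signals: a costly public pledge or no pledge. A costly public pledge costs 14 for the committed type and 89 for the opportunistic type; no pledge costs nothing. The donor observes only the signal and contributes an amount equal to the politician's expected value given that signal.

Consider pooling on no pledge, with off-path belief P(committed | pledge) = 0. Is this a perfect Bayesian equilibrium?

At the pooled signal (no pledge) the donor holds the prior 3/5 and pays 3/5·237 + 2/5·127 = 193. Off-path (pledge) belief 0 gives 0·237 + 1·127 = 127.
Committed: no pledge gives 193 − 0 = 193; pledge gives 127 − 14 = 113. Stays. ✓
Opportunistic: no pledge gives 193 − 0 = 193; pledge gives 127 − 89 = 38. Stays. ✓

Yes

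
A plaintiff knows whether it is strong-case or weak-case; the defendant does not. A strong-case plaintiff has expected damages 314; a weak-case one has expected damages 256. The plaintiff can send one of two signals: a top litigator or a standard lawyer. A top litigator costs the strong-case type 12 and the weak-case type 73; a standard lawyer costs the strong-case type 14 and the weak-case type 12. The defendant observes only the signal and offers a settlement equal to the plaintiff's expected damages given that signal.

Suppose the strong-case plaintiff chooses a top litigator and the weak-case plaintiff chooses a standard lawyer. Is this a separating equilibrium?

Under separation the defendant infers type exactly: top litigator → strong-case (pays 314), standard lawyer → weak-case (pays 256).
Strong-case: top litigator gives 314 − 12 = 302; standard lawyer gives 256 − 14 = 242. No deviation. ✓
Weak-case: standard lawyer gives 256 − 12 = 244; top litigator gives 314 − 73 = 241. No deviation. ✓
Both incentive constraints hold.

Yes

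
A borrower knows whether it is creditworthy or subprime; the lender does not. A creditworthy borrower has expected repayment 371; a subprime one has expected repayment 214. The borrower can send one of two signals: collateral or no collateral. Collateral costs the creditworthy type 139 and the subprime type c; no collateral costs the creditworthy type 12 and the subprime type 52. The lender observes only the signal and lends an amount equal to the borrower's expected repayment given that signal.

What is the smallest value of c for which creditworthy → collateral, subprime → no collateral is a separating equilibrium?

Under separation: collateral → creditworthy (pays 371); no collateral → subprime (pays 214).
Creditworthy: 371 − 139 = 232 ≥ 214 − 12 = 202. Holds regardless of c. ✓
Subprime: 214 − 52 ≥ 371 − c, so c ≥ 371 − 162 = 209.

209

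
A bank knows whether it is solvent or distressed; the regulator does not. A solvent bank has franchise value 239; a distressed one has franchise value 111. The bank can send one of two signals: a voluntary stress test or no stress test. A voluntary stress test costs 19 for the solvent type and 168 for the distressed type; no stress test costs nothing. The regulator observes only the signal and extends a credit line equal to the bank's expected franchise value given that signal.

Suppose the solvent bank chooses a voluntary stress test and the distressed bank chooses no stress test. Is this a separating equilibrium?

If types separate, stress test earns payment 239 and no stress test earns 111.
Solvent: stress test gives 239 − 19 = 220; no stress test gives 111 − 0 = 111. No deviation. ✓
Distressed: no stress test gives 111 − 0 = 111; stress test gives 239 − 168 = 71. No deviation. ✓
Both incentive constraints hold.

Yes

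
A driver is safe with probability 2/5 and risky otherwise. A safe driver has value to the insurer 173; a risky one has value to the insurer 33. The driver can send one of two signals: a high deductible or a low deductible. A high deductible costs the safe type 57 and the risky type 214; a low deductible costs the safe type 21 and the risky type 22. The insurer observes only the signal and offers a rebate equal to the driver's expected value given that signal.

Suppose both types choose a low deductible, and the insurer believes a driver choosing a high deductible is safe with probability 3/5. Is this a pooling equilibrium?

At the pooled signal (low deductible) the insurer holds the prior 2/5 and pays 2/5·173 + 3/5·33 = 89. Off-path (high deductible) belief 3/5 gives 3/5·173 + 2/5·33 = 117.
Safe: low deductible gives 89 − 21 = 68; high deductible gives 117 − 57 = 60. Stays. ✓
Risky: low deductible gives 89 − 22 = 67; high deductible gives 117 − 214 = -97. Stays. ✓

Yes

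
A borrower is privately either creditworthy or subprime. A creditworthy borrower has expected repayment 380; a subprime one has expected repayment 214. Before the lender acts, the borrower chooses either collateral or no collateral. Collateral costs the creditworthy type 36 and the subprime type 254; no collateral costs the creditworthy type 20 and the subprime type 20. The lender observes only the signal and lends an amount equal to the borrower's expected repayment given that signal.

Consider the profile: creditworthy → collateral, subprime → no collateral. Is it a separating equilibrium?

Yes

If types separate, collateral earns payment 380 and no collateral earns 214.
Creditworthy: collateral gives 380 − 36 = 344; no collateral gives 214 − 20 = 194. No deviation. ✓
Subprime: no collateral gives 214 − 20 = 194; collateral gives 380 − 254 = 126. No deviation. ✓
Neither type gains from mimicking the other.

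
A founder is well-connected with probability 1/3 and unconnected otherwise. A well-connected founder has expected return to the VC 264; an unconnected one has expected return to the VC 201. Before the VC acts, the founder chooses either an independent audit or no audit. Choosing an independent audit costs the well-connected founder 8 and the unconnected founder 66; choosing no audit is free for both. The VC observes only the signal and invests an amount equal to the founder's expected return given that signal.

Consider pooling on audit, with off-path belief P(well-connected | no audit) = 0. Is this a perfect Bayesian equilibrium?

On the equilibrium path (audit) the VC holds the prior 1/3 and pays 1/3·264 + 2/3·201 = 222. Off-path (no audit) belief 0 gives 0·264 + 1·201 = 201.
Well-connected: audit gives 222 − 8 = 214; no audit gives 201 − 0 = 201. Stays. ✓
Unconnected: audit gives 222 − 66 = 156; no audit gives 201 − 0 = 201. Deviates. ✗

No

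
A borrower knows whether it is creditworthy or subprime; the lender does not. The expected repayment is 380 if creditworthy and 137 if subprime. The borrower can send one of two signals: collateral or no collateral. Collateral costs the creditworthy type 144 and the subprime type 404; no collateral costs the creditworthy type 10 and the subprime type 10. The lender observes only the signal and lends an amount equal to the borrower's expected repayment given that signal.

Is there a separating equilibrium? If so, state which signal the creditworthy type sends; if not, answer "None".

collateral

Try creditworthy → collateral, subprime → no collateral:
  Under separation the lender infers type exactly: collateral → creditworthy (pays 380), no collateral → subprime (pays 137).
  Creditworthy: collateral gives 380 − 144 = 236; no collateral gives 137 − 10 = 127. No deviation. ✓
  Subprime: no collateral gives 137 − 10 = 127; collateral gives 380 − 404 = -24. No deviation. ✓
Both hold — the creditworthy type sends collateral.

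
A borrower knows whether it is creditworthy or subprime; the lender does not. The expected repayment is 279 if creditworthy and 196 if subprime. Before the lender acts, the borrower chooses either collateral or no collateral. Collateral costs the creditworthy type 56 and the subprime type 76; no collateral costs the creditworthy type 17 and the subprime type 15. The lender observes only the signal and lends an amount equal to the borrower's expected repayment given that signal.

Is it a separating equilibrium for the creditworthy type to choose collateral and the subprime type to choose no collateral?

If types separate, collateral earns payment 279 and no collateral earns 196.
Creditworthy: collateral gives 279 − 56 = 223; no collateral gives 196 − 17 = 179. No deviation. ✓
Subprime: no collateral gives 196 − 15 = 181; collateral gives 279 − 76 = 203. Would deviate. ✗

No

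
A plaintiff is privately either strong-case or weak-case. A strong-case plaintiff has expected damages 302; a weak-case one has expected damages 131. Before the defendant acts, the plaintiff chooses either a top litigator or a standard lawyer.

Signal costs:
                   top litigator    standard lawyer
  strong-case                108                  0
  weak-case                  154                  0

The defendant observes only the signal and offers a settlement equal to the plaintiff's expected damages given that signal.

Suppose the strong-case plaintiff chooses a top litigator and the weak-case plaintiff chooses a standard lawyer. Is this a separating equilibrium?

If types separate, top litigator earns payment 302 and standard lawyer earns 131.
Strong-case: top litigator gives 302 − 108 = 194; standard lawyer gives 131 − 0 = 131. No deviation. ✓
Weak-case: standard lawyer gives 131 − 0 = 131; top litigator gives 302 − 154 = 148. Would deviate. ✗

No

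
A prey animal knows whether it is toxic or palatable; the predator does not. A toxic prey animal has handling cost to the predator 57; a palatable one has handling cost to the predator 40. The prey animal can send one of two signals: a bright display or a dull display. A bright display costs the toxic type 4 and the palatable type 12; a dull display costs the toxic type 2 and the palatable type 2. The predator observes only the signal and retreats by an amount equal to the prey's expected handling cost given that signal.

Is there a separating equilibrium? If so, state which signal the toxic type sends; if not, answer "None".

Try toxic → bright display, palatable → dull display:
  Under separation the predator infers type exactly: bright display → toxic (pays 57), dull display → palatable (pays 40).
  Toxic: bright display gives 57 − 4 = 53; dull display gives 40 − 2 = 38. No deviation. ✓
  Palatable: dull display gives 40 − 2 = 38; bright display gives 57 − 12 = 45. Would deviate. ✗
Try toxic → dull display, palatable → bright display:
  Under separation the predator infers type exactly: dull display → toxic (pays 57), bright display → palatable (pays 40).
  Toxic: dull display gives 57 − 2 = 55; bright display gives 40 − 4 = 36. No deviation. ✓
  Palatable: bright display gives 40 − 12 = 28; dull display gives 57 − 2 = 55. Would deviate. ✗
Neither assignment is incentive-compatible.

None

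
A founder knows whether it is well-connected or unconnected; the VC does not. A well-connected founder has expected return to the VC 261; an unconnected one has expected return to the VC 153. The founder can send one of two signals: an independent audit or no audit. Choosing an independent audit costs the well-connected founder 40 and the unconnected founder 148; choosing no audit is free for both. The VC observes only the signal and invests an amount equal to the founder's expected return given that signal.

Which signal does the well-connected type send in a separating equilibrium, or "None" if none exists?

Try well-connected → audit, unconnected → no audit:
  If types separate, audit earns payment 261 and no audit earns 153.
  Well-connected: audit gives 261 − 40 = 221; no audit gives 153 − 0 = 153. No deviation. ✓
  Unconnected: no audit gives 153 − 0 = 153; audit gives 261 − 148 = 113. No deviation. ✓
Both hold — the well-connected type sends audit.

audit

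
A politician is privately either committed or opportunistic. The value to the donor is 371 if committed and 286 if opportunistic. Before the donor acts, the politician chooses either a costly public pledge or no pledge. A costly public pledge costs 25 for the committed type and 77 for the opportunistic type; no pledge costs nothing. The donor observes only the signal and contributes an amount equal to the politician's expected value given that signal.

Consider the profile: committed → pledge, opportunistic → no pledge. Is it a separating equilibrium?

Under separation the donor infers type exactly: pledge → committed (pays 371), no pledge → opportunistic (pays 286).
Committed: pledge gives 371 − 25 = 346; no pledge gives 286 − 0 = 286. No deviation. ✓
Opportunistic: no pledge gives 286 − 0 = 286; pledge gives 371 − 77 = 294. Would deviate. ✗

No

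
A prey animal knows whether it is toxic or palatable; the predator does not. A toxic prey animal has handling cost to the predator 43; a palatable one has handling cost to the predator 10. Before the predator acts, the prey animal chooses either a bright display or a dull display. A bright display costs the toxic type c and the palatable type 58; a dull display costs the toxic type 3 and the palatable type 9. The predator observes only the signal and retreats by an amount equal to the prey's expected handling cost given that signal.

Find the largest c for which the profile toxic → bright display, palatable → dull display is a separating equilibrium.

36

Under separation: bright display → toxic (pays 43); dull display → palatable (pays 10).
Palatable: 10 − 9 = 1 ≥ 43 − 58 = -15. Holds regardless of c. ✓
Toxic: 43 − c ≥ 10 − 3, so c ≤ 43 − 7 = 36.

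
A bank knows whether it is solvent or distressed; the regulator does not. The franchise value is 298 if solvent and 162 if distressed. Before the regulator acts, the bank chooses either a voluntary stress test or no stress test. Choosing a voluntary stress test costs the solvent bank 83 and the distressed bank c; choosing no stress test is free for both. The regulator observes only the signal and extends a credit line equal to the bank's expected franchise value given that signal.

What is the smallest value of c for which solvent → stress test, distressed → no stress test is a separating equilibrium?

Under separation: stress test → solvent (pays 298); no stress test → distressed (pays 162).
Solvent: 298 − 83 = 215 ≥ 162 − 0 = 162. Holds regardless of c. ✓
Distressed: 162 − 0 ≥ 298 − c, so c ≥ 298 − 162 = 136.

136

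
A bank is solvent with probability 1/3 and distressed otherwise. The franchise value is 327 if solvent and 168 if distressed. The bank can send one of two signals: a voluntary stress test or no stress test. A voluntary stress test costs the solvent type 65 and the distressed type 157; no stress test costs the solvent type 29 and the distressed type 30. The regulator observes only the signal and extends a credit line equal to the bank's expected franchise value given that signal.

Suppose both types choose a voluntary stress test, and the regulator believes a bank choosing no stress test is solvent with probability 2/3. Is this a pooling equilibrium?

No

On the equilibrium path (stress test) the regulator holds the prior 1/3 and pays 1/3·327 + 2/3·168 = 221. Off-path (no stress test) belief 2/3 gives 2/3·327 + 1/3·168 = 274.
Solvent: stress test gives 221 − 65 = 156; no stress test gives 274 − 29 = 245. Deviates. ✗
Distressed: stress test gives 221 − 157 = 64; no stress test gives 274 − 30 = 244. Deviates. ✗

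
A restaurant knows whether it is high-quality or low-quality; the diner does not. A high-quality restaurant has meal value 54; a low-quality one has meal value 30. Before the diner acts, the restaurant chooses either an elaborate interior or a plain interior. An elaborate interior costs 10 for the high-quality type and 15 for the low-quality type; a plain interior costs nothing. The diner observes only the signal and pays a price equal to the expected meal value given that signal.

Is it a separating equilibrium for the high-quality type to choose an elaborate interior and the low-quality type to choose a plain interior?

If types separate, elaborate interior earns payment 54 and plain interior earns 30.
High-quality: elaborate interior gives 54 − 10 = 44; plain interior gives 30 − 0 = 30. No deviation. ✓
Low-quality: plain interior gives 30 − 0 = 30; elaborate interior gives 54 − 15 = 39. Would deviate. ✗

No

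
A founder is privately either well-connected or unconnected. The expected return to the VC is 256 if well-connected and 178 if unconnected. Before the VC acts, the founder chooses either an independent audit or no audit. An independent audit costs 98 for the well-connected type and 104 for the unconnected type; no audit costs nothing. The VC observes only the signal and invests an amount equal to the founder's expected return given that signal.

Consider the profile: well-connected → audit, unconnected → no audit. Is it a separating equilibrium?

Under separation the VC infers type exactly: audit → well-connected (pays 256), no audit → unconnected (pays 178).
Well-connected: audit gives 256 − 98 = 158; no audit gives 178 − 0 = 178. Would deviate. ✗
Unconnected: no audit gives 178 − 0 = 178; audit gives 256 − 104 = 152. No deviation. ✓

No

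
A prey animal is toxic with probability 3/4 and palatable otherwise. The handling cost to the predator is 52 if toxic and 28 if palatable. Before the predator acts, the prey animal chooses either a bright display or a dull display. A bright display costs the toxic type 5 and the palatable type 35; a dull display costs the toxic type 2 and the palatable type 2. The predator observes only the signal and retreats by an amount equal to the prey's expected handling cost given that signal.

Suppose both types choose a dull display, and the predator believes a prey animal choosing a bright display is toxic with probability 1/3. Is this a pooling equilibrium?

At the pooled signal (dull display) the predator holds the prior 3/4 and pays 3/4·52 + 1/4·28 = 46. Off-path (bright display) belief 1/3 gives 1/3·52 + 2/3·28 = 36.
Toxic: dull display gives 46 − 2 = 44; bright display gives 36 − 5 = 31. Stays. ✓
Palatable: dull display gives 46 − 2 = 44; bright display gives 36 − 35 = 1. Stays. ✓

Yes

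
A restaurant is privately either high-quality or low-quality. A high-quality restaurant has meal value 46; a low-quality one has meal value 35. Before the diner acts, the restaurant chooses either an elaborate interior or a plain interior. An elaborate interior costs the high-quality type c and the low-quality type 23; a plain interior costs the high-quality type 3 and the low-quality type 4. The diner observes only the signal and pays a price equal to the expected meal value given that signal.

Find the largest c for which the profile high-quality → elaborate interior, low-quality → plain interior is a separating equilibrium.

Under separation: elaborate interior → high-quality (pays 46); plain interior → low-quality (pays 35).
Low-quality: 35 − 4 = 31 ≥ 46 − 23 = 23. Holds regardless of c. ✓
High-quality: 46 − c ≥ 35 − 3, so c ≤ 46 − 32 = 14.

14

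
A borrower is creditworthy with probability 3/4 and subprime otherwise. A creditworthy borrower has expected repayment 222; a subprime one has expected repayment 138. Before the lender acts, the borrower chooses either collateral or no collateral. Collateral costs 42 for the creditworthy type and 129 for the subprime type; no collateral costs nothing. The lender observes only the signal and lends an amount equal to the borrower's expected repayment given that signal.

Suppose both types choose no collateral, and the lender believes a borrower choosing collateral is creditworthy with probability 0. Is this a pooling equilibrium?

On the equilibrium path (no collateral) the lender holds the prior 3/4 and pays 3/4·222 + 1/4·138 = 201. Off-path (collateral) belief 0 gives 0·222 + 1·138 = 138.
Creditworthy: no collateral gives 201 − 0 = 201; collateral gives 138 − 42 = 96. Stays. ✓
Subprime: no collateral gives 201 − 0 = 201; collateral gives 138 − 129 = 9. Stays. ✓
Beliefs are Bayes-consistent on-path and both types best-respond.

Yes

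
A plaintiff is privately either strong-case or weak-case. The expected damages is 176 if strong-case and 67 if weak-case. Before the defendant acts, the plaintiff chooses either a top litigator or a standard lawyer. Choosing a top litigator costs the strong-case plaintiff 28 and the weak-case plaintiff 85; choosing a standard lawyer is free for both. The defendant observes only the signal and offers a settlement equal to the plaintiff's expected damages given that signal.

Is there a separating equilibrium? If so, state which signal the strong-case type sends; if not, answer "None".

None

Try strong-case → top litigator, weak-case → standard lawyer:
  If types separate, top litigator earns payment 176 and standard lawyer earns 67.
  Strong-case: top litigator gives 176 − 28 = 148; standard lawyer gives 67 − 0 = 67. No deviation. ✓
  Weak-case: standard lawyer gives 67 − 0 = 67; top litigator gives 176 − 85 = 91. Would deviate. ✗
Try strong-case → standard lawyer, weak-case → top litigator:
  If types separate, standard lawyer earns payment 176 and top litigator earns 67.
  Strong-case: standard lawyer gives 176 − 0 = 176; top litigator gives 67 − 28 = 39. No deviation. ✓
  Weak-case: top litigator gives 67 − 85 = -18; standard lawyer gives 176 − 0 = 176. Would deviate. ✗
Neither assignment is incentive-compatible.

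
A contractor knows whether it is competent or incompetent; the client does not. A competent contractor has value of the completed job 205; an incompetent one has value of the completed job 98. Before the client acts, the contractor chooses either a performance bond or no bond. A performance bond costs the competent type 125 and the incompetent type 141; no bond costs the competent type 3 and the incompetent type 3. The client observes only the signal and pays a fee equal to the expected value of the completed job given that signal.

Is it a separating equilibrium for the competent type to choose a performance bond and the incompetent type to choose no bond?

No

Under separation the client infers type exactly: bond → competent (pays 205), no bond → incompetent (pays 98).
Competent: bond gives 205 − 125 = 80; no bond gives 98 − 3 = 95. Would deviate. ✗
Incompetent: no bond gives 98 − 3 = 95; bond gives 205 − 141 = 64. No deviation. ✓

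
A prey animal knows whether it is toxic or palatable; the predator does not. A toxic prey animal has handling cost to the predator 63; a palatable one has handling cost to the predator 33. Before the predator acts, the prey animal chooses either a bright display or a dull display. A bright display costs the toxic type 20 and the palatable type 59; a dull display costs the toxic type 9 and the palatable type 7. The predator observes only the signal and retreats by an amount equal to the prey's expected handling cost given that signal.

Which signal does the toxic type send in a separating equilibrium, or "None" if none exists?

Try toxic → bright display, palatable → dull display:
  If types separate, bright display earns payment 63 and dull display earns 33.
  Toxic: bright display gives 63 − 20 = 43; dull display gives 33 − 9 = 24. No deviation. ✓
  Palatable: dull display gives 33 − 7 = 26; bright display gives 63 − 59 = 4. No deviation. ✓
Both hold — the toxic type sends bright display.

bright display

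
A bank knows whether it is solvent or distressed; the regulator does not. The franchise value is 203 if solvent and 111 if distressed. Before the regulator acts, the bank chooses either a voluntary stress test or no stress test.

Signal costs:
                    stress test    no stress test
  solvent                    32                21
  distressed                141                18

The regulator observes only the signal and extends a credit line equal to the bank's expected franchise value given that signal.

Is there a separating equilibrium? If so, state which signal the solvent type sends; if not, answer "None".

stress test

Try solvent → stress test, distressed → no stress test:
  If types separate, stress test earns payment 203 and no stress test earns 111.
  Solvent: stress test gives 203 − 32 = 171; no stress test gives 111 − 21 = 90. No deviation. ✓
  Distressed: no stress test gives 111 − 18 = 93; stress test gives 203 − 141 = 62. No deviation. ✓
Both hold — the solvent type sends stress test.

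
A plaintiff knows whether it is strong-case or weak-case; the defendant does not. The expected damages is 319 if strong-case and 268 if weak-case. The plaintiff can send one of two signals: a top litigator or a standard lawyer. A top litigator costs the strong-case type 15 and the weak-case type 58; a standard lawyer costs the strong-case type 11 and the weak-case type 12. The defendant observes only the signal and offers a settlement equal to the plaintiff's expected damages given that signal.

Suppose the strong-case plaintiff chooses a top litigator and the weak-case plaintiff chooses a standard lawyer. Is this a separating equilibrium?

If types separate, top litigator earns payment 319 and standard lawyer earns 268.
Strong-case: top litigator gives 319 − 15 = 304; standard lawyer gives 268 − 11 = 257. No deviation. ✓
Weak-case: standard lawyer gives 268 − 12 = 256; top litigator gives 319 − 58 = 261. Would deviate. ✗

No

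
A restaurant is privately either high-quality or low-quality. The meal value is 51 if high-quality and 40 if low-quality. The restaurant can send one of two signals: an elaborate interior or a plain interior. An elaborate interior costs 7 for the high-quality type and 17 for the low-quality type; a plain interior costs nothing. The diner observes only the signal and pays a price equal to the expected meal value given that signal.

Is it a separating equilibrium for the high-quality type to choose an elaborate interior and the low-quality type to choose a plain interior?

If types separate, elaborate interior earns payment 51 and plain interior earns 40.
High-quality: elaborate interior gives 51 − 7 = 44; plain interior gives 40 − 0 = 40. No deviation. ✓
Low-quality: plain interior gives 40 − 0 = 40; elaborate interior gives 51 − 17 = 34. No deviation. ✓
Neither type gains from mimicking the other.

Yes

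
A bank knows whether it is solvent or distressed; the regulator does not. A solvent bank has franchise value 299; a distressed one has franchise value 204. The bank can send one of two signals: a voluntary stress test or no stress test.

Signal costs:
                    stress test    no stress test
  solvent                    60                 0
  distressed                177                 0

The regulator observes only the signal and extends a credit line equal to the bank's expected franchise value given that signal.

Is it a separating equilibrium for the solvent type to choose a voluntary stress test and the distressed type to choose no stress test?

Yes

If types separate, stress test earns payment 299 and no stress test earns 204.
Solvent: stress test gives 299 − 60 = 239; no stress test gives 204 − 0 = 204. No deviation. ✓
Distressed: no stress test gives 204 − 0 = 204; stress test gives 299 − 177 = 122. No deviation. ✓
Neither type gains from mimicking the other.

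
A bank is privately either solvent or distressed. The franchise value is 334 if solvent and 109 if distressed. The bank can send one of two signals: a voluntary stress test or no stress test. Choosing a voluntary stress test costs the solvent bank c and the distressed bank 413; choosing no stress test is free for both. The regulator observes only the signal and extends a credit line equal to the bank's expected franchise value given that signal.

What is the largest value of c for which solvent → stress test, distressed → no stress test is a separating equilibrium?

Under separation: stress test → solvent (pays 334); no stress test → distressed (pays 109).
Distressed: 109 − 0 = 109 ≥ 334 − 413 = -79. Holds regardless of c. ✓
Solvent: 334 − c ≥ 109 − 0, so c ≤ 334 − 109 = 225.

225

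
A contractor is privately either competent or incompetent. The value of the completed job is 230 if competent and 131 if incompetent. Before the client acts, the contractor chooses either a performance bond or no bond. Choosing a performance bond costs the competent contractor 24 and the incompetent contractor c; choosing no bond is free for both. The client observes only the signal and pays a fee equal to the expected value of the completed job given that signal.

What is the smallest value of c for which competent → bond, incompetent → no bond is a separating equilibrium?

Under separation: bond → competent (pays 230); no bond → incompetent (pays 131).
Competent: 230 − 24 = 206 ≥ 131 − 0 = 131. Holds regardless of c. ✓
Incompetent: 131 − 0 ≥ 230 − c, so c ≥ 230 − 131 = 99.

99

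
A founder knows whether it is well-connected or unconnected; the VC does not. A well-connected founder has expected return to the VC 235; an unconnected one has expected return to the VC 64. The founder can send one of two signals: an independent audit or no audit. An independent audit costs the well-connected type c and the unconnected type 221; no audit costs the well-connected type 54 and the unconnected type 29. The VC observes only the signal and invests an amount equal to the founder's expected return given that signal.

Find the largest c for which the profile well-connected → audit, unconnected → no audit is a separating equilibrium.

Under separation: audit → well-connected (pays 235); no audit → unconnected (pays 64).
Unconnected: 64 − 29 = 35 ≥ 235 − 221 = 14. Holds regardless of c. ✓
Well-connected: 235 − c ≥ 64 − 54, so c ≤ 235 − 10 = 225.

225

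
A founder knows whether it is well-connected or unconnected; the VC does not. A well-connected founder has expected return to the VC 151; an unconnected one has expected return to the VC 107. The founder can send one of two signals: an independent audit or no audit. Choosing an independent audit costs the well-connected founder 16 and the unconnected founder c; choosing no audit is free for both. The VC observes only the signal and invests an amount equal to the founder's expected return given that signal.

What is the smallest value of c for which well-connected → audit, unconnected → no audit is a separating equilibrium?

44

Under separation: audit → well-connected (pays 151); no audit → unconnected (pays 107).
Well-connected: 151 − 16 = 135 ≥ 107 − 0 = 107. Holds regardless of c. ✓
Unconnected: 107 − 0 ≥ 151 − c, so c ≥ 151 − 107 = 44.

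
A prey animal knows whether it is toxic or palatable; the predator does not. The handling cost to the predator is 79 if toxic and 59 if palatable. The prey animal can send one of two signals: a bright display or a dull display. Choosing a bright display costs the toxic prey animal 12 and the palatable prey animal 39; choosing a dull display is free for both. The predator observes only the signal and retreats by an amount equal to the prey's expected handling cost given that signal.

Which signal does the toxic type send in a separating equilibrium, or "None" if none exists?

Try toxic → bright display, palatable → dull display:
  If types separate, bright display earns payment 79 and dull display earns 59.
  Toxic: bright display gives 79 − 12 = 67; dull display gives 59 − 0 = 59. No deviation. ✓
  Palatable: dull display gives 59 − 0 = 59; bright display gives 79 − 39 = 40. No deviation. ✓
Both hold — the toxic type sends bright display.

bright display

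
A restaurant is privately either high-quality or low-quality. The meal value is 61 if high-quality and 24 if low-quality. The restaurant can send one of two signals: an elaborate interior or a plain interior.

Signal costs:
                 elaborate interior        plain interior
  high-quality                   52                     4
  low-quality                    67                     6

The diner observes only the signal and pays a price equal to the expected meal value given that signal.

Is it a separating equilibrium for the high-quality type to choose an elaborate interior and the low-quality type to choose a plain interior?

Under separation the diner infers type exactly: elaborate interior → high-quality (pays 61), plain interior → low-quality (pays 24).
High-quality: elaborate interior gives 61 − 52 = 9; plain interior gives 24 − 4 = 20. Would deviate. ✗
Low-quality: plain interior gives 24 − 6 = 18; elaborate interior gives 61 − 67 = -6. No deviation. ✓

No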